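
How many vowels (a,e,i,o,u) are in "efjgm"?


Input: efjgm
Checking each character:
  'e' at position 0: vowel (running total: 1)
  'f' at position 1: consonant
  'j' at position 2: consonant
  'g' at position 3: consonant
  'm' at position 4: consonant
Total vowels: 1

1


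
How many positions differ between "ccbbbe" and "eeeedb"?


Comparing "ccbbbe" and "eeeedb" position by position:
  Position 0: 'c' vs 'e' => DIFFER
  Position 1: 'c' vs 'e' => DIFFER
  Position 2: 'b' vs 'e' => DIFFER
  Position 3: 'b' vs 'e' => DIFFER
  Position 4: 'b' vs 'd' => DIFFER
  Position 5: 'e' vs 'b' => DIFFER
Positions that differ: 6

6


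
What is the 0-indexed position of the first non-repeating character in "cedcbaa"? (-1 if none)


Input: cedcbaa
Character frequencies:
  'a': 2
  'b': 1
  'c': 2
  'd': 1
  'e': 1
Scanning left to right for freq == 1:
  Position 0 ('c'): freq=2, skip
  Position 1 ('e'): unique! => answer = 1

1


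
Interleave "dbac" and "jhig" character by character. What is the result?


Interleaving "dbac" and "jhig":
  Position 0: 'd' from first, 'j' from second => "dj"
  Position 1: 'b' from first, 'h' from second => "bh"
  Position 2: 'a' from first, 'i' from second => "ai"
  Position 3: 'c' from first, 'g' from second => "cg"
Result: djbhaicg

djbhaicg


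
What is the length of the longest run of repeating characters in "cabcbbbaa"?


Input: "cabcbbbaa"
Scanning for longest run:
  Position 1 ('a'): new char, reset run to 1
  Position 2 ('b'): new char, reset run to 1
  Position 3 ('c'): new char, reset run to 1
  Position 4 ('b'): new char, reset run to 1
  Position 5 ('b'): continues run of 'b', length=2
  Position 6 ('b'): continues run of 'b', length=3
  Position 7 ('a'): new char, reset run to 1
  Position 8 ('a'): continues run of 'a', length=2
Longest run: 'b' with length 3

3


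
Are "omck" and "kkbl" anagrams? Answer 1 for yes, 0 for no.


Strings: "omck", "kkbl"
Sorted first:  ckmo
Sorted second: bkkl
Differ at position 0: 'c' vs 'b' => not anagrams

0


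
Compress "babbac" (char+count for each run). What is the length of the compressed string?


Input: babbac
Runs:
  'b' x 1 => "b1"
  'a' x 1 => "a1"
  'b' x 2 => "b2"
  'a' x 1 => "a1"
  'c' x 1 => "c1"
Compressed: "b1a1b2a1c1"
Compressed length: 10

10


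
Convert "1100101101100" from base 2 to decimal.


Input: "1100101101100" in base 2
Positional expansion:
  Digit '1' (value 1) x 2^12 = 4096
  Digit '1' (value 1) x 2^11 = 2048
  Digit '0' (value 0) x 2^10 = 0
  Digit '0' (value 0) x 2^9 = 0
  Digit '1' (value 1) x 2^8 = 256
  Digit '0' (value 0) x 2^7 = 0
  Digit '1' (value 1) x 2^6 = 64
  Digit '1' (value 1) x 2^5 = 32
  Digit '0' (value 0) x 2^4 = 0
  Digit '1' (value 1) x 2^3 = 8
  Digit '1' (value 1) x 2^2 = 4
  Digit '0' (value 0) x 2^1 = 0
  Digit '0' (value 0) x 2^0 = 0
Sum = 6508

6508


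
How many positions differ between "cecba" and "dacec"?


Comparing "cecba" and "dacec" position by position:
  Position 0: 'c' vs 'd' => DIFFER
  Position 1: 'e' vs 'a' => DIFFER
  Position 2: 'c' vs 'c' => same
  Position 3: 'b' vs 'e' => DIFFER
  Position 4: 'a' vs 'c' => DIFFER
Positions that differ: 4

4


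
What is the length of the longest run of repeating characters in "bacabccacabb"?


Input: "bacabccacabb"
Scanning for longest run:
  Position 1 ('a'): new char, reset run to 1
  Position 2 ('c'): new char, reset run to 1
  Position 3 ('a'): new char, reset run to 1
  Position 4 ('b'): new char, reset run to 1
  Position 5 ('c'): new char, reset run to 1
  Position 6 ('c'): continues run of 'c', length=2
  Position 7 ('a'): new char, reset run to 1
  Position 8 ('c'): new char, reset run to 1
  Position 9 ('a'): new char, reset run to 1
  Position 10 ('b'): new char, reset run to 1
  Position 11 ('b'): continues run of 'b', length=2
Longest run: 'c' with length 2

2


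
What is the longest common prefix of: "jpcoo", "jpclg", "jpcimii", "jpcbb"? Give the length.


Words: jpcoo, jpclg, jpcimii, jpcbb
  Position 0: all 'j' => match
  Position 1: all 'p' => match
  Position 2: all 'c' => match
  Position 3: ('o', 'l', 'i', 'b') => mismatch, stop
LCP = "jpc" (length 3)

3


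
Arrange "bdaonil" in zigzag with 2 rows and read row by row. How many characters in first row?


Zigzag "bdaonil" into 2 rows:
Placing characters:
  'b' => row 0
  'd' => row 1
  'a' => row 0
  'o' => row 1
  'n' => row 0
  'i' => row 1
  'l' => row 0
Rows:
  Row 0: "banl"
  Row 1: "doi"
First row length: 4

4


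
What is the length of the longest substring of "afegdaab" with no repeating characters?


Input: "afegdaab"
Sliding window (track last position of each char):
  Position 0 ('a'): window [0,0] length 1 -- new best
  Position 1 ('f'): window [0,1] length 2 -- new best
  Position 2 ('e'): window [0,2] length 3 -- new best
  Position 3 ('g'): window [0,3] length 4 -- new best
  Position 4 ('d'): window [0,4] length 5 -- new best
  Position 5 ('a'): repeat (last at 0), move window start to 1
  Position 5 ('a'): window [1,5] length 5
  Position 6 ('a'): repeat (last at 5), move window start to 6
  Position 6 ('a'): window [6,6] length 1
  Position 7 ('b'): window [6,7] length 2
Longest substring with no repeats: "afegd" with length 5

5


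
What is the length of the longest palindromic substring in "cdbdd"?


Input: "cdbdd"
Checking substrings for palindromes:
  [1:4] "dbd" (len 3) => palindrome
  [3:5] "dd" (len 2) => palindrome
Longest palindromic substring: "dbd" with length 3

3


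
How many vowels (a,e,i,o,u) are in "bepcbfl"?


Input: bepcbfl
Checking each character:
  'b' at position 0: consonant
  'e' at position 1: vowel (running total: 1)
  'p' at position 2: consonant
  'c' at position 3: consonant
  'b' at position 4: consonant
  'f' at position 5: consonant
  'l' at position 6: consonant
Total vowels: 1

1


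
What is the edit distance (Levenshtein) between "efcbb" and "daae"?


Computing edit distance: "efcbb" -> "daae"
DP table:
           d    a    a    e
      0    1    2    3    4
  e   1    1    2    3    3
  f   2    2    2    3    4
  c   3    3    3    3    4
  b   4    4    4    4    4
  b   5    5    5    5    5
Edit distance = dp[5][4] = 5

5


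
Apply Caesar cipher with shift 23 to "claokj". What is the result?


Caesar cipher: shift "claokj" by 23
  'c' (pos 2) + 23 = pos 25 = 'z'
  'l' (pos 11) + 23 = pos 8 = 'i'
  'a' (pos 0) + 23 = pos 23 = 'x'
  'o' (pos 14) + 23 = pos 11 = 'l'
  'k' (pos 10) + 23 = pos 7 = 'h'
  'j' (pos 9) + 23 = pos 6 = 'g'
Result: zixlhg

zixlhg


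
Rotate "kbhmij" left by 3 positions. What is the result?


Input: "kbhmij", rotate left by 3
First 3 characters: "kbh"
Remaining characters: "mij"
Concatenate remaining + first: "mij" + "kbh" = "mijkbh"

mijkbh


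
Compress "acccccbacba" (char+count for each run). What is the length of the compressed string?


Input: acccccbacba
Runs:
  'a' x 1 => "a1"
  'c' x 5 => "c5"
  'b' x 1 => "b1"
  'a' x 1 => "a1"
  'c' x 1 => "c1"
  'b' x 1 => "b1"
  'a' x 1 => "a1"
Compressed: "a1c5b1a1c1b1a1"
Compressed length: 14

14


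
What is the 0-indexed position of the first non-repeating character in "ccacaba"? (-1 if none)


Input: ccacaba
Character frequencies:
  'a': 3
  'b': 1
  'c': 3
Scanning left to right for freq == 1:
  Position 0 ('c'): freq=3, skip
  Position 1 ('c'): freq=3, skip
  Position 2 ('a'): freq=3, skip
  Position 3 ('c'): freq=3, skip
  Position 4 ('a'): freq=3, skip
  Position 5 ('b'): unique! => answer = 5

5


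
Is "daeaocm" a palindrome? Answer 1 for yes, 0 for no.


Input: daeaocm
Reversed: mcoaead
  Compare pos 0 ('d') with pos 6 ('m'): MISMATCH
  Compare pos 1 ('a') with pos 5 ('c'): MISMATCH
  Compare pos 2 ('e') with pos 4 ('o'): MISMATCH
Result: not a palindrome

0


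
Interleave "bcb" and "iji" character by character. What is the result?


Interleaving "bcb" and "iji":
  Position 0: 'b' from first, 'i' from second => "bi"
  Position 1: 'c' from first, 'j' from second => "cj"
  Position 2: 'b' from first, 'i' from second => "bi"
Result: bicjbi

bicjbi


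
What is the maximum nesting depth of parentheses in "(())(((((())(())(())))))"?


Input: "(())(((((())(())(())))))"
Tracking depth:
  Position 0 '(': depth becomes 1
  Position 1 '(': depth becomes 2
  Position 2 ')': depth becomes 1
  Position 3 ')': depth becomes 0
  Position 4 '(': depth becomes 1
  Position 5 '(': depth becomes 2
  Position 6 '(': depth becomes 3
  Position 7 '(': depth becomes 4
  Position 8 '(': depth becomes 5
  Position 9 '(': depth becomes 6
  Position 10 ')': depth becomes 5
  Position 11 ')': depth becomes 4
  Position 12 '(': depth becomes 5
  Position 13 '(': depth becomes 6
  Position 14 ')': depth becomes 5
  Position 15 ')': depth becomes 4
  Position 16 '(': depth becomes 5
  Position 17 '(': depth becomes 6
  Position 18 ')': depth becomes 5
  Position 19 ')': depth becomes 4
  Position 20 ')': depth becomes 3
  Position 21 ')': depth becomes 2
  Position 22 ')': depth becomes 1
  Position 23 ')': depth becomes 0
Maximum depth reached: 6

6


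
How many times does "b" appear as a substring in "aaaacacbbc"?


Searching for "b" in "aaaacacbbc"
Scanning each position:
  Position 0: "a" => no
  Position 1: "a" => no
  Position 2: "a" => no
  Position 3: "a" => no
  Position 4: "c" => no
  Position 5: "a" => no
  Position 6: "c" => no
  Position 7: "b" => MATCH
  Position 8: "b" => MATCH
  Position 9: "c" => no
Total occurrences: 2

2


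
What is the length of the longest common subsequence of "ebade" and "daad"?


LCS of "ebade" and "daad"
DP table:
           d    a    a    d
      0    0    0    0    0
  e   0    0    0    0    0
  b   0    0    0    0    0
  a   0    0    1    1    1
  d   0    1    1    1    2
  e   0    1    1    1    2
LCS length = dp[5][4] = 2

2


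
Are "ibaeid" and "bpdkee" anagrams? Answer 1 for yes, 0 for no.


Strings: "ibaeid", "bpdkee"
Sorted first:  abdeii
Sorted second: bdeekp
Differ at position 0: 'a' vs 'b' => not anagrams

0


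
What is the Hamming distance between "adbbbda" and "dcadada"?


Comparing "adbbbda" and "dcadada" position by position:
  Position 0: 'a' vs 'd' => differ
  Position 1: 'd' vs 'c' => differ
  Position 2: 'b' vs 'a' => differ
  Position 3: 'b' vs 'd' => differ
  Position 4: 'b' vs 'a' => differ
  Position 5: 'd' vs 'd' => same
  Position 6: 'a' vs 'a' => same
Total differences (Hamming distance): 5

5


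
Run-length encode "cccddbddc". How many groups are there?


Input: cccddbddc
Scanning for consecutive runs:
  Group 1: 'c' x 3 (positions 0-2)
  Group 2: 'd' x 2 (positions 3-4)
  Group 3: 'b' x 1 (positions 5-5)
  Group 4: 'd' x 2 (positions 6-7)
  Group 5: 'c' x 1 (positions 8-8)
Total groups: 5

5


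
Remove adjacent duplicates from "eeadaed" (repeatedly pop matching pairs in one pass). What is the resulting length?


Input: eeadaed
Stack-based adjacent duplicate removal:
  Read 'e': push. Stack: e
  Read 'e': matches stack top 'e' => pop. Stack: (empty)
  Read 'a': push. Stack: a
  Read 'd': push. Stack: ad
  Read 'a': push. Stack: ada
  Read 'e': push. Stack: adae
  Read 'd': push. Stack: adaed
Final stack: "adaed" (length 5)

5


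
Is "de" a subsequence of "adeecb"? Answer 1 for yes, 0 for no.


Check if "de" is a subsequence of "adeecb"
Greedy scan:
  Position 0 ('a'): no match needed
  Position 1 ('d'): matches sub[0] = 'd'
  Position 2 ('e'): matches sub[1] = 'e'
  Position 3 ('e'): no match needed
  Position 4 ('c'): no match needed
  Position 5 ('b'): no match needed
All 2 characters matched => is a subsequence

1


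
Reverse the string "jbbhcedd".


Input: jbbhcedd
Reading characters right to left:
  Position 7: 'd'
  Position 6: 'd'
  Position 5: 'e'
  Position 4: 'c'
  Position 3: 'h'
  Position 2: 'b'
  Position 1: 'b'
  Position 0: 'j'
Reversed: ddechbbj

ddechbbj


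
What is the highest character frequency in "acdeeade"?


Input: acdeeade
Character counts:
  'a': 2
  'c': 1
  'd': 2
  'e': 3
Maximum frequency: 3

3


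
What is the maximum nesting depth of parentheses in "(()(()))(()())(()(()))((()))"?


Input: "(()(()))(()())(()(()))((()))"
Tracking depth:
  Position 0 '(': depth becomes 1
  Position 1 '(': depth becomes 2
  Position 2 ')': depth becomes 1
  Position 3 '(': depth becomes 2
  Position 4 '(': depth becomes 3
  Position 5 ')': depth becomes 2
  Position 6 ')': depth becomes 1
  Position 7 ')': depth becomes 0
  Position 8 '(': depth becomes 1
  Position 9 '(': depth becomes 2
  Position 10 ')': depth becomes 1
  Position 11 '(': depth becomes 2
  Position 12 ')': depth becomes 1
  Position 13 ')': depth becomes 0
  Position 14 '(': depth becomes 1
  Position 15 '(': depth becomes 2
  Position 16 ')': depth becomes 1
  Position 17 '(': depth becomes 2
  Position 18 '(': depth becomes 3
  Position 19 ')': depth becomes 2
  Position 20 ')': depth becomes 1
  Position 21 ')': depth becomes 0
  Position 22 '(': depth becomes 1
  Position 23 '(': depth becomes 2
  Position 24 '(': depth becomes 3
  Position 25 ')': depth becomes 2
  Position 26 ')': depth becomes 1
  Position 27 ')': depth becomes 0
Maximum depth reached: 3

3


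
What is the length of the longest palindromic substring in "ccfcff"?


Input: "ccfcff"
Checking substrings for palindromes:
  [1:4] "cfc" (len 3) => palindrome
  [2:5] "fcf" (len 3) => palindrome
  [0:2] "cc" (len 2) => palindrome
  [4:6] "ff" (len 2) => palindrome
Longest palindromic substring: "cfc" with length 3

3


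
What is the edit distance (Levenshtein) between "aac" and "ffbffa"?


Computing edit distance: "aac" -> "ffbffa"
DP table:
           f    f    b    f    f    a
      0    1    2    3    4    5    6
  a   1    1    2    3    4    5    5
  a   2    2    2    3    4    5    5
  c   3    3    3    3    4    5    6
Edit distance = dp[3][6] = 6

6


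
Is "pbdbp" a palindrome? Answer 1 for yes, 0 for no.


Input: pbdbp
Reversed: pbdbp
  Compare pos 0 ('p') with pos 4 ('p'): match
  Compare pos 1 ('b') with pos 3 ('b'): match
Result: palindrome

1


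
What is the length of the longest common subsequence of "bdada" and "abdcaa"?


LCS of "bdada" and "abdcaa"
DP table:
           a    b    d    c    a    a
      0    0    0    0    0    0    0
  b   0    0    1    1    1    1    1
  d   0    0    1    2    2    2    2
  a   0    1    1    2    2    3    3
  d   0    1    1    2    2    3    3
  a   0    1    1    2    2    3    4
LCS length = dp[5][6] = 4

4


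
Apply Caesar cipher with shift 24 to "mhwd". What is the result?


Caesar cipher: shift "mhwd" by 24
  'm' (pos 12) + 24 = pos 10 = 'k'
  'h' (pos 7) + 24 = pos 5 = 'f'
  'w' (pos 22) + 24 = pos 20 = 'u'
  'd' (pos 3) + 24 = pos 1 = 'b'
Result: kfub

kfub


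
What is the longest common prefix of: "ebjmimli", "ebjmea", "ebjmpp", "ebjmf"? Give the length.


Words: ebjmimli, ebjmea, ebjmpp, ebjmf
  Position 0: all 'e' => match
  Position 1: all 'b' => match
  Position 2: all 'j' => match
  Position 3: all 'm' => match
  Position 4: ('i', 'e', 'p', 'f') => mismatch, stop
LCP = "ebjm" (length 4)

4


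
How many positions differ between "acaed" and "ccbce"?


Comparing "acaed" and "ccbce" position by position:
  Position 0: 'a' vs 'c' => DIFFER
  Position 1: 'c' vs 'c' => same
  Position 2: 'a' vs 'b' => DIFFER
  Position 3: 'e' vs 'c' => DIFFER
  Position 4: 'd' vs 'e' => DIFFER
Positions that differ: 4

4


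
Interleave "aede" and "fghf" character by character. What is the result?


Interleaving "aede" and "fghf":
  Position 0: 'a' from first, 'f' from second => "af"
  Position 1: 'e' from first, 'g' from second => "eg"
  Position 2: 'd' from first, 'h' from second => "dh"
  Position 3: 'e' from first, 'f' from second => "ef"
Result: afegdhef

afegdhef


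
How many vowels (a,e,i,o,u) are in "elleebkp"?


Input: elleebkp
Checking each character:
  'e' at position 0: vowel (running total: 1)
  'l' at position 1: consonant
  'l' at position 2: consonant
  'e' at position 3: vowel (running total: 2)
  'e' at position 4: vowel (running total: 3)
  'b' at position 5: consonant
  'k' at position 6: consonant
  'p' at position 7: consonant
Total vowels: 3

3


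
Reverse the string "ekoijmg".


Input: ekoijmg
Reading characters right to left:
  Position 6: 'g'
  Position 5: 'm'
  Position 4: 'j'
  Position 3: 'i'
  Position 2: 'o'
  Position 1: 'k'
  Position 0: 'e'
Reversed: gmjioke

gmjioke


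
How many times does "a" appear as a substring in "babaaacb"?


Searching for "a" in "babaaacb"
Scanning each position:
  Position 0: "b" => no
  Position 1: "a" => MATCH
  Position 2: "b" => no
  Position 3: "a" => MATCH
  Position 4: "a" => MATCH
  Position 5: "a" => MATCH
  Position 6: "c" => no
  Position 7: "b" => no
Total occurrences: 4

4


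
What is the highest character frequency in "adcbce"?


Input: adcbce
Character counts:
  'a': 1
  'b': 1
  'c': 2
  'd': 1
  'e': 1
Maximum frequency: 2

2


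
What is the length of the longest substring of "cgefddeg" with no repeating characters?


Input: "cgefddeg"
Sliding window (track last position of each char):
  Position 0 ('c'): window [0,0] length 1 -- new best
  Position 1 ('g'): window [0,1] length 2 -- new best
  Position 2 ('e'): window [0,2] length 3 -- new best
  Position 3 ('f'): window [0,3] length 4 -- new best
  Position 4 ('d'): window [0,4] length 5 -- new best
  Position 5 ('d'): repeat (last at 4), move window start to 5
  Position 5 ('d'): window [5,5] length 1
  Position 6 ('e'): window [5,6] length 2
  Position 7 ('g'): window [5,7] length 3
Longest substring with no repeats: "cgefd" with length 5

5


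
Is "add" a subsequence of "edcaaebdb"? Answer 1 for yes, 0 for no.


Check if "add" is a subsequence of "edcaaebdb"
Greedy scan:
  Position 0 ('e'): no match needed
  Position 1 ('d'): no match needed
  Position 2 ('c'): no match needed
  Position 3 ('a'): matches sub[0] = 'a'
  Position 4 ('a'): no match needed
  Position 5 ('e'): no match needed
  Position 6 ('b'): no match needed
  Position 7 ('d'): matches sub[1] = 'd'
  Position 8 ('b'): no match needed
Only matched 2/3 characters => not a subsequence

0


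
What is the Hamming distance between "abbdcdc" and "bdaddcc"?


Comparing "abbdcdc" and "bdaddcc" position by position:
  Position 0: 'a' vs 'b' => differ
  Position 1: 'b' vs 'd' => differ
  Position 2: 'b' vs 'a' => differ
  Position 3: 'd' vs 'd' => same
  Position 4: 'c' vs 'd' => differ
  Position 5: 'd' vs 'c' => differ
  Position 6: 'c' vs 'c' => same
Total differences (Hamming distance): 5

5


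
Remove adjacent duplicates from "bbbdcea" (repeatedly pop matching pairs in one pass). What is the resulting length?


Input: bbbdcea
Stack-based adjacent duplicate removal:
  Read 'b': push. Stack: b
  Read 'b': matches stack top 'b' => pop. Stack: (empty)
  Read 'b': push. Stack: b
  Read 'd': push. Stack: bd
  Read 'c': push. Stack: bdc
  Read 'e': push. Stack: bdce
  Read 'a': push. Stack: bdcea
Final stack: "bdcea" (length 5)

5


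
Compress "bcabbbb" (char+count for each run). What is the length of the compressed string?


Input: bcabbbb
Runs:
  'b' x 1 => "b1"
  'c' x 1 => "c1"
  'a' x 1 => "a1"
  'b' x 4 => "b4"
Compressed: "b1c1a1b4"
Compressed length: 8

8


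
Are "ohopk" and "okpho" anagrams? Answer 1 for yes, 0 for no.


Strings: "ohopk", "okpho"
Sorted first:  hkoop
Sorted second: hkoop
Sorted forms match => anagrams

1


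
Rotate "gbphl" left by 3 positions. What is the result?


Input: "gbphl", rotate left by 3
First 3 characters: "gbp"
Remaining characters: "hl"
Concatenate remaining + first: "hl" + "gbp" = "hlgbp"

hlgbp


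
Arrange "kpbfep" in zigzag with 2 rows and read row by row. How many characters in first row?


Zigzag "kpbfep" into 2 rows:
Placing characters:
  'k' => row 0
  'p' => row 1
  'b' => row 0
  'f' => row 1
  'e' => row 0
  'p' => row 1
Rows:
  Row 0: "kbe"
  Row 1: "pfp"
First row length: 3

3


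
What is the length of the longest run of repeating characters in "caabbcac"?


Input: "caabbcac"
Scanning for longest run:
  Position 1 ('a'): new char, reset run to 1
  Position 2 ('a'): continues run of 'a', length=2
  Position 3 ('b'): new char, reset run to 1
  Position 4 ('b'): continues run of 'b', length=2
  Position 5 ('c'): new char, reset run to 1
  Position 6 ('a'): new char, reset run to 1
  Position 7 ('c'): new char, reset run to 1
Longest run: 'a' with length 2

2


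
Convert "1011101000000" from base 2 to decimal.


Input: "1011101000000" in base 2
Positional expansion:
  Digit '1' (value 1) x 2^12 = 4096
  Digit '0' (value 0) x 2^11 = 0
  Digit '1' (value 1) x 2^10 = 1024
  Digit '1' (value 1) x 2^9 = 512
  Digit '1' (value 1) x 2^8 = 256
  Digit '0' (value 0) x 2^7 = 0
  Digit '1' (value 1) x 2^6 = 64
  Digit '0' (value 0) x 2^5 = 0
  Digit '0' (value 0) x 2^4 = 0
  Digit '0' (value 0) x 2^3 = 0
  Digit '0' (value 0) x 2^2 = 0
  Digit '0' (value 0) x 2^1 = 0
  Digit '0' (value 0) x 2^0 = 0
Sum = 5952

5952


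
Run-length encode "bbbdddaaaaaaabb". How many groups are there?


Input: bbbdddaaaaaaabb
Scanning for consecutive runs:
  Group 1: 'b' x 3 (positions 0-2)
  Group 2: 'd' x 3 (positions 3-5)
  Group 3: 'a' x 7 (positions 6-12)
  Group 4: 'b' x 2 (positions 13-14)
Total groups: 4

4


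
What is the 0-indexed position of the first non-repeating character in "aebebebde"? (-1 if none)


Input: aebebebde
Character frequencies:
  'a': 1
  'b': 3
  'd': 1
  'e': 4
Scanning left to right for freq == 1:
  Position 0 ('a'): unique! => answer = 0

0


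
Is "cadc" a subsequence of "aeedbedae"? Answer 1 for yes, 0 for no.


Check if "cadc" is a subsequence of "aeedbedae"
Greedy scan:
  Position 0 ('a'): no match needed
  Position 1 ('e'): no match needed
  Position 2 ('e'): no match needed
  Position 3 ('d'): no match needed
  Position 4 ('b'): no match needed
  Position 5 ('e'): no match needed
  Position 6 ('d'): no match needed
  Position 7 ('a'): no match needed
  Position 8 ('e'): no match needed
Only matched 0/4 characters => not a subsequence

0


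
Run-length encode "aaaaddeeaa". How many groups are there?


Input: aaaaddeeaa
Scanning for consecutive runs:
  Group 1: 'a' x 4 (positions 0-3)
  Group 2: 'd' x 2 (positions 4-5)
  Group 3: 'e' x 2 (positions 6-7)
  Group 4: 'a' x 2 (positions 8-9)
Total groups: 4

4


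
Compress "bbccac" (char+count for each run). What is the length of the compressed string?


Input: bbccac
Runs:
  'b' x 2 => "b2"
  'c' x 2 => "c2"
  'a' x 1 => "a1"
  'c' x 1 => "c1"
Compressed: "b2c2a1c1"
Compressed length: 8

8


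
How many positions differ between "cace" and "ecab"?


Comparing "cace" and "ecab" position by position:
  Position 0: 'c' vs 'e' => DIFFER
  Position 1: 'a' vs 'c' => DIFFER
  Position 2: 'c' vs 'a' => DIFFER
  Position 3: 'e' vs 'b' => DIFFER
Positions that differ: 4

4


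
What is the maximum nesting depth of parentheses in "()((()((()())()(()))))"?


Input: "()((()((()())()(()))))"
Tracking depth:
  Position 0 '(': depth becomes 1
  Position 1 ')': depth becomes 0
  Position 2 '(': depth becomes 1
  Position 3 '(': depth becomes 2
  Position 4 '(': depth becomes 3
  Position 5 ')': depth becomes 2
  Position 6 '(': depth becomes 3
  Position 7 '(': depth becomes 4
  Position 8 '(': depth becomes 5
  Position 9 ')': depth becomes 4
  Position 10 '(': depth becomes 5
  Position 11 ')': depth becomes 4
  Position 12 ')': depth becomes 3
  Position 13 '(': depth becomes 4
  Position 14 ')': depth becomes 3
  Position 15 '(': depth becomes 4
  Position 16 '(': depth becomes 5
  Position 17 ')': depth becomes 4
  Position 18 ')': depth becomes 3
  Position 19 ')': depth becomes 2
  Position 20 ')': depth becomes 1
  Position 21 ')': depth becomes 0
Maximum depth reached: 5

5


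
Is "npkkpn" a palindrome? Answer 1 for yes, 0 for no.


Input: npkkpn
Reversed: npkkpn
  Compare pos 0 ('n') with pos 5 ('n'): match
  Compare pos 1 ('p') with pos 4 ('p'): match
  Compare pos 2 ('k') with pos 3 ('k'): match
Result: palindrome

1


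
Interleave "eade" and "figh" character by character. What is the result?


Interleaving "eade" and "figh":
  Position 0: 'e' from first, 'f' from second => "ef"
  Position 1: 'a' from first, 'i' from second => "ai"
  Position 2: 'd' from first, 'g' from second => "dg"
  Position 3: 'e' from first, 'h' from second => "eh"
Result: efaidgeh

efaidgeh


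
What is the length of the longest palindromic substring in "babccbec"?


Input: "babccbec"
Checking substrings for palindromes:
  [2:6] "bccb" (len 4) => palindrome
  [0:3] "bab" (len 3) => palindrome
  [3:5] "cc" (len 2) => palindrome
Longest palindromic substring: "bccb" with length 4

4


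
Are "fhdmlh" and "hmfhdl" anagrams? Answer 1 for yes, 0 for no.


Strings: "fhdmlh", "hmfhdl"
Sorted first:  dfhhlm
Sorted second: dfhhlm
Sorted forms match => anagrams

1


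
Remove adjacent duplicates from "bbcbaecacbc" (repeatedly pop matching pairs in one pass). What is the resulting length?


Input: bbcbaecacbc
Stack-based adjacent duplicate removal:
  Read 'b': push. Stack: b
  Read 'b': matches stack top 'b' => pop. Stack: (empty)
  Read 'c': push. Stack: c
  Read 'b': push. Stack: cb
  Read 'a': push. Stack: cba
  Read 'e': push. Stack: cbae
  Read 'c': push. Stack: cbaec
  Read 'a': push. Stack: cbaeca
  Read 'c': push. Stack: cbaecac
  Read 'b': push. Stack: cbaecacb
  Read 'c': push. Stack: cbaecacbc
Final stack: "cbaecacbc" (length 9)

9


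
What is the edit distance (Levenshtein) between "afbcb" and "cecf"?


Computing edit distance: "afbcb" -> "cecf"
DP table:
           c    e    c    f
      0    1    2    3    4
  a   1    1    2    3    4
  f   2    2    2    3    3
  b   3    3    3    3    4
  c   4    3    4    3    4
  b   5    4    4    4    4
Edit distance = dp[5][4] = 4

4


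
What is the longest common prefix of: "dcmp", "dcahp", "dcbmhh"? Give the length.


Words: dcmp, dcahp, dcbmhh
  Position 0: all 'd' => match
  Position 1: all 'c' => match
  Position 2: ('m', 'a', 'b') => mismatch, stop
LCP = "dc" (length 2)

2


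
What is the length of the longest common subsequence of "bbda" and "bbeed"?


LCS of "bbda" and "bbeed"
DP table:
           b    b    e    e    d
      0    0    0    0    0    0
  b   0    1    1    1    1    1
  b   0    1    2    2    2    2
  d   0    1    2    2    2    3
  a   0    1    2    2    2    3
LCS length = dp[4][5] = 3

3


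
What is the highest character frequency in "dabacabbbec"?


Input: dabacabbbec
Character counts:
  'a': 3
  'b': 4
  'c': 2
  'd': 1
  'e': 1
Maximum frequency: 4

4


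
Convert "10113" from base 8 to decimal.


Input: "10113" in base 8
Positional expansion:
  Digit '1' (value 1) x 8^4 = 4096
  Digit '0' (value 0) x 8^3 = 0
  Digit '1' (value 1) x 8^2 = 64
  Digit '1' (value 1) x 8^1 = 8
  Digit '3' (value 3) x 8^0 = 3
Sum = 4171

4171


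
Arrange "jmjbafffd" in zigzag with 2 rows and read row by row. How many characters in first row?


Zigzag "jmjbafffd" into 2 rows:
Placing characters:
  'j' => row 0
  'm' => row 1
  'j' => row 0
  'b' => row 1
  'a' => row 0
  'f' => row 1
  'f' => row 0
  'f' => row 1
  'd' => row 0
Rows:
  Row 0: "jjafd"
  Row 1: "mbff"
First row length: 5

5


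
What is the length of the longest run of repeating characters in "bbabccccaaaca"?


Input: "bbabccccaaaca"
Scanning for longest run:
  Position 1 ('b'): continues run of 'b', length=2
  Position 2 ('a'): new char, reset run to 1
  Position 3 ('b'): new char, reset run to 1
  Position 4 ('c'): new char, reset run to 1
  Position 5 ('c'): continues run of 'c', length=2
  Position 6 ('c'): continues run of 'c', length=3
  Position 7 ('c'): continues run of 'c', length=4
  Position 8 ('a'): new char, reset run to 1
  Position 9 ('a'): continues run of 'a', length=2
  Position 10 ('a'): continues run of 'a', length=3
  Position 11 ('c'): new char, reset run to 1
  Position 12 ('a'): new char, reset run to 1
Longest run: 'c' with length 4

4


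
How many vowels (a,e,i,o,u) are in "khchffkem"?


Input: khchffkem
Checking each character:
  'k' at position 0: consonant
  'h' at position 1: consonant
  'c' at position 2: consonant
  'h' at position 3: consonant
  'f' at position 4: consonant
  'f' at position 5: consonant
  'k' at position 6: consonant
  'e' at position 7: vowel (running total: 1)
  'm' at position 8: consonant
Total vowels: 1

1


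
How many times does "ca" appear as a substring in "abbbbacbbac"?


Searching for "ca" in "abbbbacbbac"
Scanning each position:
  Position 0: "ab" => no
  Position 1: "bb" => no
  Position 2: "bb" => no
  Position 3: "bb" => no
  Position 4: "ba" => no
  Position 5: "ac" => no
  Position 6: "cb" => no
  Position 7: "bb" => no
  Position 8: "ba" => no
  Position 9: "ac" => no
Total occurrences: 0

0


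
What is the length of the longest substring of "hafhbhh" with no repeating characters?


Input: "hafhbhh"
Sliding window (track last position of each char):
  Position 0 ('h'): window [0,0] length 1 -- new best
  Position 1 ('a'): window [0,1] length 2 -- new best
  Position 2 ('f'): window [0,2] length 3 -- new best
  Position 3 ('h'): repeat (last at 0), move window start to 1
  Position 3 ('h'): window [1,3] length 3
  Position 4 ('b'): window [1,4] length 4 -- new best
  Position 5 ('h'): repeat (last at 3), move window start to 4
  Position 5 ('h'): window [4,5] length 2
  Position 6 ('h'): repeat (last at 5), move window start to 6
  Position 6 ('h'): window [6,6] length 1
Longest substring with no repeats: "afhb" with length 4

4


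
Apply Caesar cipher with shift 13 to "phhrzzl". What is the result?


Caesar cipher: shift "phhrzzl" by 13
  'p' (pos 15) + 13 = pos 2 = 'c'
  'h' (pos 7) + 13 = pos 20 = 'u'
  'h' (pos 7) + 13 = pos 20 = 'u'
  'r' (pos 17) + 13 = pos 4 = 'e'
  'z' (pos 25) + 13 = pos 12 = 'm'
  'z' (pos 25) + 13 = pos 12 = 'm'
  'l' (pos 11) + 13 = pos 24 = 'y'
Result: cuuemmy

cuuemmy


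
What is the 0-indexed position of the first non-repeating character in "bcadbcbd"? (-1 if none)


Input: bcadbcbd
Character frequencies:
  'a': 1
  'b': 3
  'c': 2
  'd': 2
Scanning left to right for freq == 1:
  Position 0 ('b'): freq=3, skip
  Position 1 ('c'): freq=2, skip
  Position 2 ('a'): unique! => answer = 2

2


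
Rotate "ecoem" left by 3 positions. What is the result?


Input: "ecoem", rotate left by 3
First 3 characters: "eco"
Remaining characters: "em"
Concatenate remaining + first: "em" + "eco" = "emeco"

emeco


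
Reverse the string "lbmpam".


Input: lbmpam
Reading characters right to left:
  Position 5: 'm'
  Position 4: 'a'
  Position 3: 'p'
  Position 2: 'm'
  Position 1: 'b'
  Position 0: 'l'
Reversed: mapmbl

mapmbl


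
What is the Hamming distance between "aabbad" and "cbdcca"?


Comparing "aabbad" and "cbdcca" position by position:
  Position 0: 'a' vs 'c' => differ
  Position 1: 'a' vs 'b' => differ
  Position 2: 'b' vs 'd' => differ
  Position 3: 'b' vs 'c' => differ
  Position 4: 'a' vs 'c' => differ
  Position 5: 'd' vs 'a' => differ
Total differences (Hamming distance): 6

6


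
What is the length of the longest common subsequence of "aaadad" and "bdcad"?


LCS of "aaadad" and "bdcad"
DP table:
           b    d    c    a    d
      0    0    0    0    0    0
  a   0    0    0    0    1    1
  a   0    0    0    0    1    1
  a   0    0    0    0    1    1
  d   0    0    1    1    1    2
  a   0    0    1    1    2    2
  d   0    0    1    1    2    3
LCS length = dp[6][5] = 3

3


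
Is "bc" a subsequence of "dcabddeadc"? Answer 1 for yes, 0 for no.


Check if "bc" is a subsequence of "dcabddeadc"
Greedy scan:
  Position 0 ('d'): no match needed
  Position 1 ('c'): no match needed
  Position 2 ('a'): no match needed
  Position 3 ('b'): matches sub[0] = 'b'
  Position 4 ('d'): no match needed
  Position 5 ('d'): no match needed
  Position 6 ('e'): no match needed
  Position 7 ('a'): no match needed
  Position 8 ('d'): no match needed
  Position 9 ('c'): matches sub[1] = 'c'
All 2 characters matched => is a subsequence

1


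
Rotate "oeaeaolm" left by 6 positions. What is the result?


Input: "oeaeaolm", rotate left by 6
First 6 characters: "oeaeao"
Remaining characters: "lm"
Concatenate remaining + first: "lm" + "oeaeao" = "lmoeaeao"

lmoeaeao


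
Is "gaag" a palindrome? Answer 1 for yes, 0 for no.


Input: gaag
Reversed: gaag
  Compare pos 0 ('g') with pos 3 ('g'): match
  Compare pos 1 ('a') with pos 2 ('a'): match
Result: palindrome

1


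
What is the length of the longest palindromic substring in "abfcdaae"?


Input: "abfcdaae"
Checking substrings for palindromes:
  [5:7] "aa" (len 2) => palindrome
Longest palindromic substring: "aa" with length 2

2


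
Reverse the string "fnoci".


Input: fnoci
Reading characters right to left:
  Position 4: 'i'
  Position 3: 'c'
  Position 2: 'o'
  Position 1: 'n'
  Position 0: 'f'
Reversed: iconf

iconf


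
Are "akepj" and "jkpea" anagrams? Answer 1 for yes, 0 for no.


Strings: "akepj", "jkpea"
Sorted first:  aejkp
Sorted second: aejkp
Sorted forms match => anagrams

1


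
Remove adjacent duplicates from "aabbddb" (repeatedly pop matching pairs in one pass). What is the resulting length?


Input: aabbddb
Stack-based adjacent duplicate removal:
  Read 'a': push. Stack: a
  Read 'a': matches stack top 'a' => pop. Stack: (empty)
  Read 'b': push. Stack: b
  Read 'b': matches stack top 'b' => pop. Stack: (empty)
  Read 'd': push. Stack: d
  Read 'd': matches stack top 'd' => pop. Stack: (empty)
  Read 'b': push. Stack: b
Final stack: "b" (length 1)

1


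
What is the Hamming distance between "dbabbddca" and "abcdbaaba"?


Comparing "dbabbddca" and "abcdbaaba" position by position:
  Position 0: 'd' vs 'a' => differ
  Position 1: 'b' vs 'b' => same
  Position 2: 'a' vs 'c' => differ
  Position 3: 'b' vs 'd' => differ
  Position 4: 'b' vs 'b' => same
  Position 5: 'd' vs 'a' => differ
  Position 6: 'd' vs 'a' => differ
  Position 7: 'c' vs 'b' => differ
  Position 8: 'a' vs 'a' => same
Total differences (Hamming distance): 6

6


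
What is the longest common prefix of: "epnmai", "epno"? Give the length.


Words: epnmai, epno
  Position 0: all 'e' => match
  Position 1: all 'p' => match
  Position 2: all 'n' => match
  Position 3: ('m', 'o') => mismatch, stop
LCP = "epn" (length 3)

3


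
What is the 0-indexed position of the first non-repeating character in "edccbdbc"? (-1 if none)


Input: edccbdbc
Character frequencies:
  'b': 2
  'c': 3
  'd': 2
  'e': 1
Scanning left to right for freq == 1:
  Position 0 ('e'): unique! => answer = 0

0


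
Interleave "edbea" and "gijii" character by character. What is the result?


Interleaving "edbea" and "gijii":
  Position 0: 'e' from first, 'g' from second => "eg"
  Position 1: 'd' from first, 'i' from second => "di"
  Position 2: 'b' from first, 'j' from second => "bj"
  Position 3: 'e' from first, 'i' from second => "ei"
  Position 4: 'a' from first, 'i' from second => "ai"
Result: egdibjeiai

egdibjeiai


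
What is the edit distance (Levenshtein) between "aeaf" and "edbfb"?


Computing edit distance: "aeaf" -> "edbfb"
DP table:
           e    d    b    f    b
      0    1    2    3    4    5
  a   1    1    2    3    4    5
  e   2    1    2    3    4    5
  a   3    2    2    3    4    5
  f   4    3    3    3    3    4
Edit distance = dp[4][5] = 4

4


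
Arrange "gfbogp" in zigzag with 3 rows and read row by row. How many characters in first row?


Zigzag "gfbogp" into 3 rows:
Placing characters:
  'g' => row 0
  'f' => row 1
  'b' => row 2
  'o' => row 1
  'g' => row 0
  'p' => row 1
Rows:
  Row 0: "gg"
  Row 1: "fop"
  Row 2: "b"
First row length: 2

2


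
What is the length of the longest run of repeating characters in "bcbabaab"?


Input: "bcbabaab"
Scanning for longest run:
  Position 1 ('c'): new char, reset run to 1
  Position 2 ('b'): new char, reset run to 1
  Position 3 ('a'): new char, reset run to 1
  Position 4 ('b'): new char, reset run to 1
  Position 5 ('a'): new char, reset run to 1
  Position 6 ('a'): continues run of 'a', length=2
  Position 7 ('b'): new char, reset run to 1
Longest run: 'a' with length 2

2


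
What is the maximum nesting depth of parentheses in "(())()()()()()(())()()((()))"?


Input: "(())()()()()()(())()()((()))"
Tracking depth:
  Position 0 '(': depth becomes 1
  Position 1 '(': depth becomes 2
  Position 2 ')': depth becomes 1
  Position 3 ')': depth becomes 0
  Position 4 '(': depth becomes 1
  Position 5 ')': depth becomes 0
  Position 6 '(': depth becomes 1
  Position 7 ')': depth becomes 0
  Position 8 '(': depth becomes 1
  Position 9 ')': depth becomes 0
  Position 10 '(': depth becomes 1
  Position 11 ')': depth becomes 0
  Position 12 '(': depth becomes 1
  Position 13 ')': depth becomes 0
  Position 14 '(': depth becomes 1
  Position 15 '(': depth becomes 2
  Position 16 ')': depth becomes 1
  Position 17 ')': depth becomes 0
  Position 18 '(': depth becomes 1
  Position 19 ')': depth becomes 0
  Position 20 '(': depth becomes 1
  Position 21 ')': depth becomes 0
  Position 22 '(': depth becomes 1
  Position 23 '(': depth becomes 2
  Position 24 '(': depth becomes 3
  Position 25 ')': depth becomes 2
  Position 26 ')': depth becomes 1
  Position 27 ')': depth becomes 0
Maximum depth reached: 3

3


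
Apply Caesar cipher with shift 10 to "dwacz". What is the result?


Caesar cipher: shift "dwacz" by 10
  'd' (pos 3) + 10 = pos 13 = 'n'
  'w' (pos 22) + 10 = pos 6 = 'g'
  'a' (pos 0) + 10 = pos 10 = 'k'
  'c' (pos 2) + 10 = pos 12 = 'm'
  'z' (pos 25) + 10 = pos 9 = 'j'
Result: ngkmj

ngkmj


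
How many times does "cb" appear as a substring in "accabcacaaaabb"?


Searching for "cb" in "accabcacaaaabb"
Scanning each position:
  Position 0: "ac" => no
  Position 1: "cc" => no
  Position 2: "ca" => no
  Position 3: "ab" => no
  Position 4: "bc" => no
  Position 5: "ca" => no
  Position 6: "ac" => no
  Position 7: "ca" => no
  Position 8: "aa" => no
  Position 9: "aa" => no
  Position 10: "aa" => no
  Position 11: "ab" => no
  Position 12: "bb" => no
Total occurrences: 0

0


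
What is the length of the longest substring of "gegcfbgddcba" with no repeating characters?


Input: "gegcfbgddcba"
Sliding window (track last position of each char):
  Position 0 ('g'): window [0,0] length 1 -- new best
  Position 1 ('e'): window [0,1] length 2 -- new best
  Position 2 ('g'): repeat (last at 0), move window start to 1
  Position 2 ('g'): window [1,2] length 2
  Position 3 ('c'): window [1,3] length 3 -- new best
  Position 4 ('f'): window [1,4] length 4 -- new best
  Position 5 ('b'): window [1,5] length 5 -- new best
  Position 6 ('g'): repeat (last at 2), move window start to 3
  Position 6 ('g'): window [3,6] length 4
  Position 7 ('d'): window [3,7] length 5
  Position 8 ('d'): repeat (last at 7), move window start to 8
  Position 8 ('d'): window [8,8] length 1
  Position 9 ('c'): window [8,9] length 2
  Position 10 ('b'): window [8,10] length 3
  Position 11 ('a'): window [8,11] length 4
Longest substring with no repeats: "egcfb" with length 5

5


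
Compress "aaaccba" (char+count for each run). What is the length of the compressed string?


Input: aaaccba
Runs:
  'a' x 3 => "a3"
  'c' x 2 => "c2"
  'b' x 1 => "b1"
  'a' x 1 => "a1"
Compressed: "a3c2b1a1"
Compressed length: 8

8


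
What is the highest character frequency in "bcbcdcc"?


Input: bcbcdcc
Character counts:
  'b': 2
  'c': 4
  'd': 1
Maximum frequency: 4

4


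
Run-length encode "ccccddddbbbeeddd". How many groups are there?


Input: ccccddddbbbeeddd
Scanning for consecutive runs:
  Group 1: 'c' x 4 (positions 0-3)
  Group 2: 'd' x 4 (positions 4-7)
  Group 3: 'b' x 3 (positions 8-10)
  Group 4: 'e' x 2 (positions 11-12)
  Group 5: 'd' x 3 (positions 13-15)
Total groups: 5

5


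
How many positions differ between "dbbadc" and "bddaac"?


Comparing "dbbadc" and "bddaac" position by position:
  Position 0: 'd' vs 'b' => DIFFER
  Position 1: 'b' vs 'd' => DIFFER
  Position 2: 'b' vs 'd' => DIFFER
  Position 3: 'a' vs 'a' => same
  Position 4: 'd' vs 'a' => DIFFER
  Position 5: 'c' vs 'c' => same
Positions that differ: 4

4
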